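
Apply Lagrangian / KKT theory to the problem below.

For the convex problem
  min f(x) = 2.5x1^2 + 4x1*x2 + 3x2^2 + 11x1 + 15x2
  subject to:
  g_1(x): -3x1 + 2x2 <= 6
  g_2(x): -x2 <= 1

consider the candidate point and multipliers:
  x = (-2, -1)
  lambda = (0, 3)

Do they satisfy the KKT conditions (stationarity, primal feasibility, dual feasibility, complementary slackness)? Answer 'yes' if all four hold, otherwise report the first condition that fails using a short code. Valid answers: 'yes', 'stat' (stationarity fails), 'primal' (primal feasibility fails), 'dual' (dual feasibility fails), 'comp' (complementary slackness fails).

Gradient of f: grad f(x) = Q x + c = (-3, 1)
Constraint values g_i(x) = a_i^T x - b_i:
  g_1((-2, -1)) = -2
  g_2((-2, -1)) = 0
Stationarity residual: grad f(x) + sum_i lambda_i a_i = (-3, -2)
  -> stationarity FAILS
Primal feasibility (all g_i <= 0): OK
Dual feasibility (all lambda_i >= 0): OK
Complementary slackness (lambda_i * g_i(x) = 0 for all i): OK

Verdict: the first failing condition is stationarity -> stat.

stat


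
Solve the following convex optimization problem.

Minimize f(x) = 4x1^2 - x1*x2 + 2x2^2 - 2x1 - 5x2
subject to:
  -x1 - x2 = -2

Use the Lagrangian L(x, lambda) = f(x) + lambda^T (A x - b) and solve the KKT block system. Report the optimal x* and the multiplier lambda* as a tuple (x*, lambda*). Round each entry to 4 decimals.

Form the Lagrangian:
  L(x, lambda) = (1/2) x^T Q x + c^T x + lambda^T (A x - b)
Stationarity (grad_x L = 0): Q x + c + A^T lambda = 0.
Primal feasibility: A x = b.

This gives the KKT block system:
  [ Q   A^T ] [ x     ]   [-c ]
  [ A    0  ] [ lambda ] = [ b ]

Solving the linear system:
  x*      = (0.5, 1.5)
  lambda* = (0.5)
  f(x*)   = -3.75

x* = (0.5, 1.5), lambda* = (0.5)


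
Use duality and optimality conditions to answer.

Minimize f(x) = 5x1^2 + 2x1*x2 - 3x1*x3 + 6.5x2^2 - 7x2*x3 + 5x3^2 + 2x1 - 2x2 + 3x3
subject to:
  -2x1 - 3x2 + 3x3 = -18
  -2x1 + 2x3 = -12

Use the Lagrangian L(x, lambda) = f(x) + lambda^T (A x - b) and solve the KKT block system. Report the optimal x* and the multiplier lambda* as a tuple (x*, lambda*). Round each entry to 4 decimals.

Form the Lagrangian:
  L(x, lambda) = (1/2) x^T Q x + c^T x + lambda^T (A x - b)
Stationarity (grad_x L = 0): Q x + c + A^T lambda = 0.
Primal feasibility: A x = b.

This gives the KKT block system:
  [ Q   A^T ] [ x     ]   [-c ]
  [ A    0  ] [ lambda ] = [ b ]

Solving the linear system:
  x*      = (1.9541, 0.6514, -4.0459)
  lambda* = (12.8991, 4.5917)
  f(x*)   = 138.8761

x* = (1.9541, 0.6514, -4.0459), lambda* = (12.8991, 4.5917)


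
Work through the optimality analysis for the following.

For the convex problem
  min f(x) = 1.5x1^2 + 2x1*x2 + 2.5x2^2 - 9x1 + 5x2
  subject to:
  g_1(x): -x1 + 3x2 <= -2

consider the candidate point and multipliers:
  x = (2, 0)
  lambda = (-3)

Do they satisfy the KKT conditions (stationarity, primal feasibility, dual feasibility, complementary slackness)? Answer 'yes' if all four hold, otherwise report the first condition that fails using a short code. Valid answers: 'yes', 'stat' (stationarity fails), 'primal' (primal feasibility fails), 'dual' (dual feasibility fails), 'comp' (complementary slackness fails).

Gradient of f: grad f(x) = Q x + c = (-3, 9)
Constraint values g_i(x) = a_i^T x - b_i:
  g_1((2, 0)) = 0
Stationarity residual: grad f(x) + sum_i lambda_i a_i = (0, 0)
  -> stationarity OK
Primal feasibility (all g_i <= 0): OK
Dual feasibility (all lambda_i >= 0): FAILS
Complementary slackness (lambda_i * g_i(x) = 0 for all i): OK

Verdict: the first failing condition is dual_feasibility -> dual.

dual


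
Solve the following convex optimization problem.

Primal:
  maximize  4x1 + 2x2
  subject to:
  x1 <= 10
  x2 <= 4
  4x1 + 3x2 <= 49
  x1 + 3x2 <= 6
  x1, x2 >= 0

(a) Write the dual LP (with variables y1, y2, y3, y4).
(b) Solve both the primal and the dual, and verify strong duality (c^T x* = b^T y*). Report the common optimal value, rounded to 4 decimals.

The standard primal-dual pair for 'max c^T x s.t. A x <= b, x >= 0' is:
  Dual:  min b^T y  s.t.  A^T y >= c,  y >= 0.

So the dual LP is:
  minimize  10y1 + 4y2 + 49y3 + 6y4
  subject to:
    y1 + 4y3 + y4 >= 4
    y2 + 3y3 + 3y4 >= 2
    y1, y2, y3, y4 >= 0

Solving the primal: x* = (6, 0).
  primal value c^T x* = 24.
Solving the dual: y* = (0, 0, 0, 4).
  dual value b^T y* = 24.
Strong duality: c^T x* = b^T y*. Confirmed.

24


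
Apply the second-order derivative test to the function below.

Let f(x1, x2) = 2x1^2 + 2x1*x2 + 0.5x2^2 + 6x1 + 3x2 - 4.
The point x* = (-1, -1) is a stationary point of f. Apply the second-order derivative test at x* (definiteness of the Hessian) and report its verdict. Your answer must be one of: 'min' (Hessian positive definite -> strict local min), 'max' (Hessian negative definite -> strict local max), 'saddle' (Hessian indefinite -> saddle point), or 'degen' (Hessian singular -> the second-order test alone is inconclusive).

Compute the Hessian H = grad^2 f:
  H = [[4, 2], [2, 1]]
Verify stationarity: grad f(x*) = H x* + g = (0, 0).
Eigenvalues of H: 0, 5.
H has a zero eigenvalue (singular; positive semidefinite but not definite), so H is neither positive definite, negative definite, nor indefinite. The second-order test alone is inconclusive -> degen.
(Indeed, f is constant along the null direction of H through x*, so x* is not a strict local extremum.)

degen


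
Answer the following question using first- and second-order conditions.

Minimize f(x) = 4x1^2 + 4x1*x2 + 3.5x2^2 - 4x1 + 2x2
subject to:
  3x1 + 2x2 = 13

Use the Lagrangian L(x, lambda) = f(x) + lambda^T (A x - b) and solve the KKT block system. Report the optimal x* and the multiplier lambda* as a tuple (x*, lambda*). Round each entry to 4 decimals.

Form the Lagrangian:
  L(x, lambda) = (1/2) x^T Q x + c^T x + lambda^T (A x - b)
Stationarity (grad_x L = 0): Q x + c + A^T lambda = 0.
Primal feasibility: A x = b.

This gives the KKT block system:
  [ Q   A^T ] [ x     ]   [-c ]
  [ A    0  ] [ lambda ] = [ b ]

Solving the linear system:
  x*      = (4.1915, 0.2128)
  lambda* = (-10.1277)
  f(x*)   = 57.6596

x* = (4.1915, 0.2128), lambda* = (-10.1277)


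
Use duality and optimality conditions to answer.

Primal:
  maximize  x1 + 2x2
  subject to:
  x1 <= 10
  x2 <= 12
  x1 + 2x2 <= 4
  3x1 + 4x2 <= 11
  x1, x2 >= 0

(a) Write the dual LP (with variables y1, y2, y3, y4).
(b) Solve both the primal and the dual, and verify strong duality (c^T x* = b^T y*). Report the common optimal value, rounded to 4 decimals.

The standard primal-dual pair for 'max c^T x s.t. A x <= b, x >= 0' is:
  Dual:  min b^T y  s.t.  A^T y >= c,  y >= 0.

So the dual LP is:
  minimize  10y1 + 12y2 + 4y3 + 11y4
  subject to:
    y1 + y3 + 3y4 >= 1
    y2 + 2y3 + 4y4 >= 2
    y1, y2, y3, y4 >= 0

Solving the primal: x* = (3, 0.5).
  primal value c^T x* = 4.
Solving the dual: y* = (0, 0, 1, 0).
  dual value b^T y* = 4.
Strong duality: c^T x* = b^T y*. Confirmed.

4


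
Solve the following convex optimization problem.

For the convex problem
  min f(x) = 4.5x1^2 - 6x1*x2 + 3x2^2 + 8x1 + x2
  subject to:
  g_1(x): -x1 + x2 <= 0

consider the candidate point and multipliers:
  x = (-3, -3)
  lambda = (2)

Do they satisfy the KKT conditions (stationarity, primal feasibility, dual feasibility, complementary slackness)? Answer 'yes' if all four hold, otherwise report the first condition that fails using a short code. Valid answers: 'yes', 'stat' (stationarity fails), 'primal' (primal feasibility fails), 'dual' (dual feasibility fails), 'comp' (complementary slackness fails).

Gradient of f: grad f(x) = Q x + c = (-1, 1)
Constraint values g_i(x) = a_i^T x - b_i:
  g_1((-3, -3)) = 0
Stationarity residual: grad f(x) + sum_i lambda_i a_i = (-3, 3)
  -> stationarity FAILS
Primal feasibility (all g_i <= 0): OK
Dual feasibility (all lambda_i >= 0): OK
Complementary slackness (lambda_i * g_i(x) = 0 for all i): OK

Verdict: the first failing condition is stationarity -> stat.

stat


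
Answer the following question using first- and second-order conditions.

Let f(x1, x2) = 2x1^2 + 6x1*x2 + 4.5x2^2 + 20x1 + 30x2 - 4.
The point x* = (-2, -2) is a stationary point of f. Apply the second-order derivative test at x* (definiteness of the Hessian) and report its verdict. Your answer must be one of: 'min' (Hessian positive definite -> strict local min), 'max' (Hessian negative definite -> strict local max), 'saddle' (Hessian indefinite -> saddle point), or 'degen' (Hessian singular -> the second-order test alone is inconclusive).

Compute the Hessian H = grad^2 f:
  H = [[4, 6], [6, 9]]
Verify stationarity: grad f(x*) = H x* + g = (0, 0).
Eigenvalues of H: 0, 13.
H has a zero eigenvalue (singular; positive semidefinite but not definite), so H is neither positive definite, negative definite, nor indefinite. The second-order test alone is inconclusive -> degen.
(Indeed, f is constant along the null direction of H through x*, so x* is not a strict local extremum.)

degen


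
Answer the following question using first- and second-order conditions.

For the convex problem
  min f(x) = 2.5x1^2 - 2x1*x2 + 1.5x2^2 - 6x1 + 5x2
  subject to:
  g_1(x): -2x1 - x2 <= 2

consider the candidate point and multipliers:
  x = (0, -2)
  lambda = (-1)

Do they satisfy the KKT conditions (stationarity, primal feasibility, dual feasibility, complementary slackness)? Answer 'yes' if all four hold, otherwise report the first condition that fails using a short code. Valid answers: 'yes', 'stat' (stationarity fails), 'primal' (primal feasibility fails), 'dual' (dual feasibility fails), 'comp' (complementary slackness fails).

Gradient of f: grad f(x) = Q x + c = (-2, -1)
Constraint values g_i(x) = a_i^T x - b_i:
  g_1((0, -2)) = 0
Stationarity residual: grad f(x) + sum_i lambda_i a_i = (0, 0)
  -> stationarity OK
Primal feasibility (all g_i <= 0): OK
Dual feasibility (all lambda_i >= 0): FAILS
Complementary slackness (lambda_i * g_i(x) = 0 for all i): OK

Verdict: the first failing condition is dual_feasibility -> dual.

dual


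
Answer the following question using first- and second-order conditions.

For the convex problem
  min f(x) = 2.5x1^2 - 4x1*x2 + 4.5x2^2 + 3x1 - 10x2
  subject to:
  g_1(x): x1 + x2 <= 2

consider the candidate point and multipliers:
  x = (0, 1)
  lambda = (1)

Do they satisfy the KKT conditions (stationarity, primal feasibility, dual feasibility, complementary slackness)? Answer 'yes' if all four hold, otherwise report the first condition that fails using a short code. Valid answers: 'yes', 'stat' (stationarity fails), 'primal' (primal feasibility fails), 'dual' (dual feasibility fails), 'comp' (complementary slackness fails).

Gradient of f: grad f(x) = Q x + c = (-1, -1)
Constraint values g_i(x) = a_i^T x - b_i:
  g_1((0, 1)) = -1
Stationarity residual: grad f(x) + sum_i lambda_i a_i = (0, 0)
  -> stationarity OK
Primal feasibility (all g_i <= 0): OK
Dual feasibility (all lambda_i >= 0): OK
Complementary slackness (lambda_i * g_i(x) = 0 for all i): FAILS

Verdict: the first failing condition is complementary_slackness -> comp.

comp


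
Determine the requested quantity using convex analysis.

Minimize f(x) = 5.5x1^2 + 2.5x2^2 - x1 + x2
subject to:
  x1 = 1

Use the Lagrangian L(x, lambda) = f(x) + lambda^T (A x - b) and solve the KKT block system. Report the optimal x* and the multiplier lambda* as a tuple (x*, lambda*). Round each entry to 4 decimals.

Form the Lagrangian:
  L(x, lambda) = (1/2) x^T Q x + c^T x + lambda^T (A x - b)
Stationarity (grad_x L = 0): Q x + c + A^T lambda = 0.
Primal feasibility: A x = b.

This gives the KKT block system:
  [ Q   A^T ] [ x     ]   [-c ]
  [ A    0  ] [ lambda ] = [ b ]

Solving the linear system:
  x*      = (1, -0.2)
  lambda* = (-10)
  f(x*)   = 4.4

x* = (1, -0.2), lambda* = (-10)


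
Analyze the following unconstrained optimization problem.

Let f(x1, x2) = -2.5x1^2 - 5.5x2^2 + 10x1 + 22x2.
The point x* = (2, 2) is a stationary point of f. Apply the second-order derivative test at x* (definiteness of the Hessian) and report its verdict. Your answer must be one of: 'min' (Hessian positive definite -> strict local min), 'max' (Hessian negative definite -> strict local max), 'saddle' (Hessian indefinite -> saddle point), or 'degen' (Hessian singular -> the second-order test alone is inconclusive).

Compute the Hessian H = grad^2 f:
  H = [[-5, 0], [0, -11]]
Verify stationarity: grad f(x*) = H x* + g = (0, 0).
Eigenvalues of H: -11, -5.
Both eigenvalues < 0, so H is negative definite -> x* is a strict local max.

max


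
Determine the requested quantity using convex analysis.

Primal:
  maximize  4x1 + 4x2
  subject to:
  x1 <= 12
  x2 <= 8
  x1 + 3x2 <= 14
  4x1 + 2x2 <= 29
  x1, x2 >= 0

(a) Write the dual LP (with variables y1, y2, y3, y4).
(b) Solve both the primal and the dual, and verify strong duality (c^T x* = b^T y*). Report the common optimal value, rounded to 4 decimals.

The standard primal-dual pair for 'max c^T x s.t. A x <= b, x >= 0' is:
  Dual:  min b^T y  s.t.  A^T y >= c,  y >= 0.

So the dual LP is:
  minimize  12y1 + 8y2 + 14y3 + 29y4
  subject to:
    y1 + y3 + 4y4 >= 4
    y2 + 3y3 + 2y4 >= 4
    y1, y2, y3, y4 >= 0

Solving the primal: x* = (5.9, 2.7).
  primal value c^T x* = 34.4.
Solving the dual: y* = (0, 0, 0.8, 0.8).
  dual value b^T y* = 34.4.
Strong duality: c^T x* = b^T y*. Confirmed.

34.4


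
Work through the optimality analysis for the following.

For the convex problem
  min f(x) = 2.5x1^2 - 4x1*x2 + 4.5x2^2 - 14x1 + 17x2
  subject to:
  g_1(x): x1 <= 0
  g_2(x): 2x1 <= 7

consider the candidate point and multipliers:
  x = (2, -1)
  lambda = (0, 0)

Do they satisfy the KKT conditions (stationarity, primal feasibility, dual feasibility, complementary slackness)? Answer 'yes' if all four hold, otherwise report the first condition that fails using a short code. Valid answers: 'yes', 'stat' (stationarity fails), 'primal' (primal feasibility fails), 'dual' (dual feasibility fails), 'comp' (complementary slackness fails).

Gradient of f: grad f(x) = Q x + c = (0, 0)
Constraint values g_i(x) = a_i^T x - b_i:
  g_1((2, -1)) = 2
  g_2((2, -1)) = -3
Stationarity residual: grad f(x) + sum_i lambda_i a_i = (0, 0)
  -> stationarity OK
Primal feasibility (all g_i <= 0): FAILS
Dual feasibility (all lambda_i >= 0): OK
Complementary slackness (lambda_i * g_i(x) = 0 for all i): OK

Verdict: the first failing condition is primal_feasibility -> primal.

primal


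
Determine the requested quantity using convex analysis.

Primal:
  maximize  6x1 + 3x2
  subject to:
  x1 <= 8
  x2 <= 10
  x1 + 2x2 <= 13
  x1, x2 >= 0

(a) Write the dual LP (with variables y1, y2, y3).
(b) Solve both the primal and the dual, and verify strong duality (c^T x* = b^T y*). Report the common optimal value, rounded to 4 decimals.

The standard primal-dual pair for 'max c^T x s.t. A x <= b, x >= 0' is:
  Dual:  min b^T y  s.t.  A^T y >= c,  y >= 0.

So the dual LP is:
  minimize  8y1 + 10y2 + 13y3
  subject to:
    y1 + y3 >= 6
    y2 + 2y3 >= 3
    y1, y2, y3 >= 0

Solving the primal: x* = (8, 2.5).
  primal value c^T x* = 55.5.
Solving the dual: y* = (4.5, 0, 1.5).
  dual value b^T y* = 55.5.
Strong duality: c^T x* = b^T y*. Confirmed.

55.5


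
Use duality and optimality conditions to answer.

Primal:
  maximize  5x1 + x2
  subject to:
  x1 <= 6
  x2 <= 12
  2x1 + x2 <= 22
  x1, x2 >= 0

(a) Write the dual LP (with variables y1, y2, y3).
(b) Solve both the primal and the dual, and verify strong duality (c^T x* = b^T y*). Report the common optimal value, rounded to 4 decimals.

The standard primal-dual pair for 'max c^T x s.t. A x <= b, x >= 0' is:
  Dual:  min b^T y  s.t.  A^T y >= c,  y >= 0.

So the dual LP is:
  minimize  6y1 + 12y2 + 22y3
  subject to:
    y1 + 2y3 >= 5
    y2 + y3 >= 1
    y1, y2, y3 >= 0

Solving the primal: x* = (6, 10).
  primal value c^T x* = 40.
Solving the dual: y* = (3, 0, 1).
  dual value b^T y* = 40.
Strong duality: c^T x* = b^T y*. Confirmed.

40


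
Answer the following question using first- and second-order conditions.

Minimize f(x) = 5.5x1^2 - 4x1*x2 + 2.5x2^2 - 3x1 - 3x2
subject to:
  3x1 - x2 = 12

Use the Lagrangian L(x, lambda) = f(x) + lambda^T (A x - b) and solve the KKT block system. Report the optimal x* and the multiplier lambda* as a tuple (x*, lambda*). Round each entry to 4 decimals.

Form the Lagrangian:
  L(x, lambda) = (1/2) x^T Q x + c^T x + lambda^T (A x - b)
Stationarity (grad_x L = 0): Q x + c + A^T lambda = 0.
Primal feasibility: A x = b.

This gives the KKT block system:
  [ Q   A^T ] [ x     ]   [-c ]
  [ A    0  ] [ lambda ] = [ b ]

Solving the linear system:
  x*      = (4.5, 1.5)
  lambda* = (-13.5)
  f(x*)   = 72

x* = (4.5, 1.5), lambda* = (-13.5)


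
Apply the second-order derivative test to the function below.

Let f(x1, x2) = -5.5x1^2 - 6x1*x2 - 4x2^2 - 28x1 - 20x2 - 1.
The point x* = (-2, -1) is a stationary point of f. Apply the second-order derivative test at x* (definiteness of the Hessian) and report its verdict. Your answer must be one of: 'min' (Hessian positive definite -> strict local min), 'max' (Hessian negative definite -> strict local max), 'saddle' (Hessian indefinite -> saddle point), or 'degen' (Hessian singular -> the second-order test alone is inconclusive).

Compute the Hessian H = grad^2 f:
  H = [[-11, -6], [-6, -8]]
Verify stationarity: grad f(x*) = H x* + g = (0, 0).
Eigenvalues of H: -15.6847, -3.3153.
Both eigenvalues < 0, so H is negative definite -> x* is a strict local max.

max


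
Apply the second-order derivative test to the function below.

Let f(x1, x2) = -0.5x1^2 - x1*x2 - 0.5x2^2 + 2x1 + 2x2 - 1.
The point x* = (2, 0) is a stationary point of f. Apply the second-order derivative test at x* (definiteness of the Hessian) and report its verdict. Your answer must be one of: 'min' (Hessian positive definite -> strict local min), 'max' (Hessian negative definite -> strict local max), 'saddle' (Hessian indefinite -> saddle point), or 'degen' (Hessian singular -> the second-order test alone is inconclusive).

Compute the Hessian H = grad^2 f:
  H = [[-1, -1], [-1, -1]]
Verify stationarity: grad f(x*) = H x* + g = (0, 0).
Eigenvalues of H: -2, 0.
H has a zero eigenvalue (singular; negative semidefinite but not definite), so H is neither positive definite, negative definite, nor indefinite. The second-order test alone is inconclusive -> degen.
(Indeed, f is constant along the null direction of H through x*, so x* is not a strict local extremum.)

degen


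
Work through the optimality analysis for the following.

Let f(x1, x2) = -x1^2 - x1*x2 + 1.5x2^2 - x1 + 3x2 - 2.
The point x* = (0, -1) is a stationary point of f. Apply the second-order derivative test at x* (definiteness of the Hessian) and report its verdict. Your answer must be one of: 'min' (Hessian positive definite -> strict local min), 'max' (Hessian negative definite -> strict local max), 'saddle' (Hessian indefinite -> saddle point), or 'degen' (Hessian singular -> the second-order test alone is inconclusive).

Compute the Hessian H = grad^2 f:
  H = [[-2, -1], [-1, 3]]
Verify stationarity: grad f(x*) = H x* + g = (0, 0).
Eigenvalues of H: -2.1926, 3.1926.
Eigenvalues have mixed signs, so H is indefinite -> x* is a saddle point.

saddle


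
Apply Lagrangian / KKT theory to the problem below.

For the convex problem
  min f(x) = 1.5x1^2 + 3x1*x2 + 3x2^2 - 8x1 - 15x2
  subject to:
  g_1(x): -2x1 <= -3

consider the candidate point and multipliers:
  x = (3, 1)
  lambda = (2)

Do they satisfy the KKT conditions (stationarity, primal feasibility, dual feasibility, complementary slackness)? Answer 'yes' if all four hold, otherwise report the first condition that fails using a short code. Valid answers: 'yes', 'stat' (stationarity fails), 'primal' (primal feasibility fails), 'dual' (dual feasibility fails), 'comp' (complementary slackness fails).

Gradient of f: grad f(x) = Q x + c = (4, 0)
Constraint values g_i(x) = a_i^T x - b_i:
  g_1((3, 1)) = -3
Stationarity residual: grad f(x) + sum_i lambda_i a_i = (0, 0)
  -> stationarity OK
Primal feasibility (all g_i <= 0): OK
Dual feasibility (all lambda_i >= 0): OK
Complementary slackness (lambda_i * g_i(x) = 0 for all i): FAILS

Verdict: the first failing condition is complementary_slackness -> comp.

comp


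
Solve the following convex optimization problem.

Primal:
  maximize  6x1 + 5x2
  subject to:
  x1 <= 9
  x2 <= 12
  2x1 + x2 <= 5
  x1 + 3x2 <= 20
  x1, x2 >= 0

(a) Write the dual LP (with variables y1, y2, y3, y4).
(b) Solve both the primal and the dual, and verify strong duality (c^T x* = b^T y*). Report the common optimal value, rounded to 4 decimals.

The standard primal-dual pair for 'max c^T x s.t. A x <= b, x >= 0' is:
  Dual:  min b^T y  s.t.  A^T y >= c,  y >= 0.

So the dual LP is:
  minimize  9y1 + 12y2 + 5y3 + 20y4
  subject to:
    y1 + 2y3 + y4 >= 6
    y2 + y3 + 3y4 >= 5
    y1, y2, y3, y4 >= 0

Solving the primal: x* = (0, 5).
  primal value c^T x* = 25.
Solving the dual: y* = (0, 0, 5, 0).
  dual value b^T y* = 25.
Strong duality: c^T x* = b^T y*. Confirmed.

25


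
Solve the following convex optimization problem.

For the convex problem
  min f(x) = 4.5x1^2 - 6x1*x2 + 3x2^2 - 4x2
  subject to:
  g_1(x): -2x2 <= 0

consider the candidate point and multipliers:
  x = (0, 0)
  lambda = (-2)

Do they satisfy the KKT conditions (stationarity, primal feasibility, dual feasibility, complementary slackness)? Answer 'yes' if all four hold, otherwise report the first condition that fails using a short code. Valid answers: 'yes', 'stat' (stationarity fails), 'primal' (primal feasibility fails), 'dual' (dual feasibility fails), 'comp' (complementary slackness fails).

Gradient of f: grad f(x) = Q x + c = (0, -4)
Constraint values g_i(x) = a_i^T x - b_i:
  g_1((0, 0)) = 0
Stationarity residual: grad f(x) + sum_i lambda_i a_i = (0, 0)
  -> stationarity OK
Primal feasibility (all g_i <= 0): OK
Dual feasibility (all lambda_i >= 0): FAILS
Complementary slackness (lambda_i * g_i(x) = 0 for all i): OK

Verdict: the first failing condition is dual_feasibility -> dual.

dual


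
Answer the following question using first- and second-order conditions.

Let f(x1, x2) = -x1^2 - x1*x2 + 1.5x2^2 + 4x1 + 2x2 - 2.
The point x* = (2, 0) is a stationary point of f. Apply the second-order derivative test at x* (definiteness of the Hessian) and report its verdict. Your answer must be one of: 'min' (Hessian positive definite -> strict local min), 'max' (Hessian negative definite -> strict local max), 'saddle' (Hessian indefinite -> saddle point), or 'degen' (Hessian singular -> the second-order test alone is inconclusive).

Compute the Hessian H = grad^2 f:
  H = [[-2, -1], [-1, 3]]
Verify stationarity: grad f(x*) = H x* + g = (0, 0).
Eigenvalues of H: -2.1926, 3.1926.
Eigenvalues have mixed signs, so H is indefinite -> x* is a saddle point.

saddle


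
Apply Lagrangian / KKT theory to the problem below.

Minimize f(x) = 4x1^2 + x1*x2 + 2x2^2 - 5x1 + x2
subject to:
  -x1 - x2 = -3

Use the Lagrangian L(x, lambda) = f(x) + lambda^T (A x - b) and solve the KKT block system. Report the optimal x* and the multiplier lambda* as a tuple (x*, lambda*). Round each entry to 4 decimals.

Form the Lagrangian:
  L(x, lambda) = (1/2) x^T Q x + c^T x + lambda^T (A x - b)
Stationarity (grad_x L = 0): Q x + c + A^T lambda = 0.
Primal feasibility: A x = b.

This gives the KKT block system:
  [ Q   A^T ] [ x     ]   [-c ]
  [ A    0  ] [ lambda ] = [ b ]

Solving the linear system:
  x*      = (1.5, 1.5)
  lambda* = (8.5)
  f(x*)   = 9.75

x* = (1.5, 1.5), lambda* = (8.5)


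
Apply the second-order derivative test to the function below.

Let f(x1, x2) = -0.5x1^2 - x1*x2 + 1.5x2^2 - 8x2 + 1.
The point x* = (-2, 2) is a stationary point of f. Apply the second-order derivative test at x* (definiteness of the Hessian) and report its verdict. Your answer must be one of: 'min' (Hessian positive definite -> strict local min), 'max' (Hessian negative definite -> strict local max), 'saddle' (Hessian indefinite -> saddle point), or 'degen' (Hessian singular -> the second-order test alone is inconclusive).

Compute the Hessian H = grad^2 f:
  H = [[-1, -1], [-1, 3]]
Verify stationarity: grad f(x*) = H x* + g = (0, 0).
Eigenvalues of H: -1.2361, 3.2361.
Eigenvalues have mixed signs, so H is indefinite -> x* is a saddle point.

saddle


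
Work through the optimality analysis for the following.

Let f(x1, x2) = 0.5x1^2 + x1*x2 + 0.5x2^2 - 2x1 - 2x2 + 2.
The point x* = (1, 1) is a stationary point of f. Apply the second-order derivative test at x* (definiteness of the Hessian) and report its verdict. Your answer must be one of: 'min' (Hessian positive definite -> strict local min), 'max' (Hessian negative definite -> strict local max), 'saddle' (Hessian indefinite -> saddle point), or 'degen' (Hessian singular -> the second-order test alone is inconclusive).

Compute the Hessian H = grad^2 f:
  H = [[1, 1], [1, 1]]
Verify stationarity: grad f(x*) = H x* + g = (0, 0).
Eigenvalues of H: 0, 2.
H has a zero eigenvalue (singular; positive semidefinite but not definite), so H is neither positive definite, negative definite, nor indefinite. The second-order test alone is inconclusive -> degen.
(Indeed, f is constant along the null direction of H through x*, so x* is not a strict local extremum.)

degen


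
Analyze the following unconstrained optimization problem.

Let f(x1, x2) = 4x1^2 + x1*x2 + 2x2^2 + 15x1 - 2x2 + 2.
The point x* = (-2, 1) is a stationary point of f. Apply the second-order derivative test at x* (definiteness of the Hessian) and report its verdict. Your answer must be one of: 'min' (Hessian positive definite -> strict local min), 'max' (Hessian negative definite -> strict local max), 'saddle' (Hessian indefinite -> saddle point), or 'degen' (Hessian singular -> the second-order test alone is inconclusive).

Compute the Hessian H = grad^2 f:
  H = [[8, 1], [1, 4]]
Verify stationarity: grad f(x*) = H x* + g = (0, 0).
Eigenvalues of H: 3.7639, 8.2361.
Both eigenvalues > 0, so H is positive definite -> x* is a strict local min.

min


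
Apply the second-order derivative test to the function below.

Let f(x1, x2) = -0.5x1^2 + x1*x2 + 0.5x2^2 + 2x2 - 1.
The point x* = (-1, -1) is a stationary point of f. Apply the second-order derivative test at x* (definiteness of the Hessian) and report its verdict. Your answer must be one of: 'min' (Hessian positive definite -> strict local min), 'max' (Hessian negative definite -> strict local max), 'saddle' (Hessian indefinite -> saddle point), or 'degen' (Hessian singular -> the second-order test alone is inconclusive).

Compute the Hessian H = grad^2 f:
  H = [[-1, 1], [1, 1]]
Verify stationarity: grad f(x*) = H x* + g = (0, 0).
Eigenvalues of H: -1.4142, 1.4142.
Eigenvalues have mixed signs, so H is indefinite -> x* is a saddle point.

saddle


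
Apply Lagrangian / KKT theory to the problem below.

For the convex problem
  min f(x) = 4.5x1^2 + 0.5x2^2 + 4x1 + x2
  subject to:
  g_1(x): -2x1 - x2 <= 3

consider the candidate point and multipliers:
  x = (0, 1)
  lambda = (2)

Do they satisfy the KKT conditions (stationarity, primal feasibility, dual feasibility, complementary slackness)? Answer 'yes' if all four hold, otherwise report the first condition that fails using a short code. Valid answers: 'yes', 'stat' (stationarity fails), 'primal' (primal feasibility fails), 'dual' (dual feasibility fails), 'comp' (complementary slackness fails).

Gradient of f: grad f(x) = Q x + c = (4, 2)
Constraint values g_i(x) = a_i^T x - b_i:
  g_1((0, 1)) = -4
Stationarity residual: grad f(x) + sum_i lambda_i a_i = (0, 0)
  -> stationarity OK
Primal feasibility (all g_i <= 0): OK
Dual feasibility (all lambda_i >= 0): OK
Complementary slackness (lambda_i * g_i(x) = 0 for all i): FAILS

Verdict: the first failing condition is complementary_slackness -> comp.

comp


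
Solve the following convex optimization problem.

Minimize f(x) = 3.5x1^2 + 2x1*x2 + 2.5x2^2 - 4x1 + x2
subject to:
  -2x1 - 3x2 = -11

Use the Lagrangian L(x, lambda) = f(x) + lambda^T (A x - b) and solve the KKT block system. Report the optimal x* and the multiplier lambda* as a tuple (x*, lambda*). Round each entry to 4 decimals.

Form the Lagrangian:
  L(x, lambda) = (1/2) x^T Q x + c^T x + lambda^T (A x - b)
Stationarity (grad_x L = 0): Q x + c + A^T lambda = 0.
Primal feasibility: A x = b.

This gives the KKT block system:
  [ Q   A^T ] [ x     ]   [-c ]
  [ A    0  ] [ lambda ] = [ b ]

Solving the linear system:
  x*      = (1.4576, 2.6949)
  lambda* = (5.7966)
  f(x*)   = 30.3136

x* = (1.4576, 2.6949), lambda* = (5.7966)


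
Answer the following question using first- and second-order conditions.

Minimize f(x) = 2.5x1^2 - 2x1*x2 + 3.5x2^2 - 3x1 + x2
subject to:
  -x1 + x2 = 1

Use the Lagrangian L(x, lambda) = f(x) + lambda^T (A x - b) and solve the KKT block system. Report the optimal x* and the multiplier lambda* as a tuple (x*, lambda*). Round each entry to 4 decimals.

Form the Lagrangian:
  L(x, lambda) = (1/2) x^T Q x + c^T x + lambda^T (A x - b)
Stationarity (grad_x L = 0): Q x + c + A^T lambda = 0.
Primal feasibility: A x = b.

This gives the KKT block system:
  [ Q   A^T ] [ x     ]   [-c ]
  [ A    0  ] [ lambda ] = [ b ]

Solving the linear system:
  x*      = (-0.375, 0.625)
  lambda* = (-6.125)
  f(x*)   = 3.9375

x* = (-0.375, 0.625), lambda* = (-6.125)


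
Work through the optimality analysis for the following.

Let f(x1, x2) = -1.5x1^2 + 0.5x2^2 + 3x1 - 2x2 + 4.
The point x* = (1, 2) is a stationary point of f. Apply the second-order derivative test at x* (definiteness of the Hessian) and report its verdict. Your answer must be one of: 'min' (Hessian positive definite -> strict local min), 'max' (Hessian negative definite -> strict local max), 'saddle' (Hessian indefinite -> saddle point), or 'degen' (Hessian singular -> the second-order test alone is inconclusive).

Compute the Hessian H = grad^2 f:
  H = [[-3, 0], [0, 1]]
Verify stationarity: grad f(x*) = H x* + g = (0, 0).
Eigenvalues of H: -3, 1.
Eigenvalues have mixed signs, so H is indefinite -> x* is a saddle point.

saddle


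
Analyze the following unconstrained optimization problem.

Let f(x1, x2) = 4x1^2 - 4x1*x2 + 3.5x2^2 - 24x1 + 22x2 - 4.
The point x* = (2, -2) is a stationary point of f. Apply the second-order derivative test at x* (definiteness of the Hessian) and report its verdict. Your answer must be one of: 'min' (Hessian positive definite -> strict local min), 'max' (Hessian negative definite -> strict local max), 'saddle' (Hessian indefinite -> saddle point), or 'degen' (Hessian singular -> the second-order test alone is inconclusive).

Compute the Hessian H = grad^2 f:
  H = [[8, -4], [-4, 7]]
Verify stationarity: grad f(x*) = H x* + g = (0, 0).
Eigenvalues of H: 3.4689, 11.5311.
Both eigenvalues > 0, so H is positive definite -> x* is a strict local min.

min


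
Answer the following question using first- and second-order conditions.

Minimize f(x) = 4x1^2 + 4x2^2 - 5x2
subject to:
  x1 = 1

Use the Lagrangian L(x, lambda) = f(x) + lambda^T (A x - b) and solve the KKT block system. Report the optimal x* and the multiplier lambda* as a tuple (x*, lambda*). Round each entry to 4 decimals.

Form the Lagrangian:
  L(x, lambda) = (1/2) x^T Q x + c^T x + lambda^T (A x - b)
Stationarity (grad_x L = 0): Q x + c + A^T lambda = 0.
Primal feasibility: A x = b.

This gives the KKT block system:
  [ Q   A^T ] [ x     ]   [-c ]
  [ A    0  ] [ lambda ] = [ b ]

Solving the linear system:
  x*      = (1, 0.625)
  lambda* = (-8)
  f(x*)   = 2.4375

x* = (1, 0.625), lambda* = (-8)


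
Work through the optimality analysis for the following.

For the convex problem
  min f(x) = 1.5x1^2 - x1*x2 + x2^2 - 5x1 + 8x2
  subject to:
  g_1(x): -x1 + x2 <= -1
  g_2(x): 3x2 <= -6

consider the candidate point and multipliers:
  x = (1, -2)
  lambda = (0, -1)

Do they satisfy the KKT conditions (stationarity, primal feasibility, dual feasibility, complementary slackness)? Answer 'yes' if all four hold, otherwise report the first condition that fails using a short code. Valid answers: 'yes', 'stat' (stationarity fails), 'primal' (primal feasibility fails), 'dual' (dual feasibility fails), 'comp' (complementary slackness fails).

Gradient of f: grad f(x) = Q x + c = (0, 3)
Constraint values g_i(x) = a_i^T x - b_i:
  g_1((1, -2)) = -2
  g_2((1, -2)) = 0
Stationarity residual: grad f(x) + sum_i lambda_i a_i = (0, 0)
  -> stationarity OK
Primal feasibility (all g_i <= 0): OK
Dual feasibility (all lambda_i >= 0): FAILS
Complementary slackness (lambda_i * g_i(x) = 0 for all i): OK

Verdict: the first failing condition is dual_feasibility -> dual.

dual


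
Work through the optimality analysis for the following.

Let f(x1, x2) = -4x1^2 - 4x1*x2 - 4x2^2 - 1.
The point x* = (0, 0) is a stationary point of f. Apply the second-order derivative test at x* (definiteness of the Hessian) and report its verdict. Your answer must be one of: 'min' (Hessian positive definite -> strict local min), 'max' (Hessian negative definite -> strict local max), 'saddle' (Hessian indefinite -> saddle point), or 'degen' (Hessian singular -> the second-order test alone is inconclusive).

Compute the Hessian H = grad^2 f:
  H = [[-8, -4], [-4, -8]]
Verify stationarity: grad f(x*) = H x* + g = (0, 0).
Eigenvalues of H: -12, -4.
Both eigenvalues < 0, so H is negative definite -> x* is a strict local max.

max


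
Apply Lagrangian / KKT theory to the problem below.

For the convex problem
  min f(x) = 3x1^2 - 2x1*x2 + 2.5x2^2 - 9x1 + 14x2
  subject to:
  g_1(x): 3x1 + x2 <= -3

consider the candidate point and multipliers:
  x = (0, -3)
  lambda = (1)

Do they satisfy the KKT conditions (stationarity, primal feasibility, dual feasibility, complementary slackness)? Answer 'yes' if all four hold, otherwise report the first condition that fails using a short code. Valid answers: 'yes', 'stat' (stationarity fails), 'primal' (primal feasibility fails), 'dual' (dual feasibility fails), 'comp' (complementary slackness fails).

Gradient of f: grad f(x) = Q x + c = (-3, -1)
Constraint values g_i(x) = a_i^T x - b_i:
  g_1((0, -3)) = 0
Stationarity residual: grad f(x) + sum_i lambda_i a_i = (0, 0)
  -> stationarity OK
Primal feasibility (all g_i <= 0): OK
Dual feasibility (all lambda_i >= 0): OK
Complementary slackness (lambda_i * g_i(x) = 0 for all i): OK

Verdict: yes, KKT holds.

yes


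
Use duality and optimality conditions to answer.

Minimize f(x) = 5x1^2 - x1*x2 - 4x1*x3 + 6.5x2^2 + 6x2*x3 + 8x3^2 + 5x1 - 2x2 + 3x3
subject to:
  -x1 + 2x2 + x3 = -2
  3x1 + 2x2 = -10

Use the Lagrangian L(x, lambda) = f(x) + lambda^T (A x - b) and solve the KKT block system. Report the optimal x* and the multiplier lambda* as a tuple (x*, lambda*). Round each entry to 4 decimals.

Form the Lagrangian:
  L(x, lambda) = (1/2) x^T Q x + c^T x + lambda^T (A x - b)
Stationarity (grad_x L = 0): Q x + c + A^T lambda = 0.
Primal feasibility: A x = b.

This gives the KKT block system:
  [ Q   A^T ] [ x     ]   [-c ]
  [ A    0  ] [ lambda ] = [ b ]

Solving the linear system:
  x*      = (-2.1133, -1.8301, -0.453)
  lambda* = (6.7761, 6.4221)
  f(x*)   = 34.7542

x* = (-2.1133, -1.8301, -0.453), lambda* = (6.7761, 6.4221)


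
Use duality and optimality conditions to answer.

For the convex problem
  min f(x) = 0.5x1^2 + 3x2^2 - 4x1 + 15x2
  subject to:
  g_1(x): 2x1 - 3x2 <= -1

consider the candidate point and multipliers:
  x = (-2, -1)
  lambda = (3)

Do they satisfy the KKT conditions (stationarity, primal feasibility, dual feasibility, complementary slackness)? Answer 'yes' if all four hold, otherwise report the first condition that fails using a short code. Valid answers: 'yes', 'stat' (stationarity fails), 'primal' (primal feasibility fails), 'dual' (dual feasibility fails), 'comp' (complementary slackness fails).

Gradient of f: grad f(x) = Q x + c = (-6, 9)
Constraint values g_i(x) = a_i^T x - b_i:
  g_1((-2, -1)) = 0
Stationarity residual: grad f(x) + sum_i lambda_i a_i = (0, 0)
  -> stationarity OK
Primal feasibility (all g_i <= 0): OK
Dual feasibility (all lambda_i >= 0): OK
Complementary slackness (lambda_i * g_i(x) = 0 for all i): OK

Verdict: yes, KKT holds.

yes


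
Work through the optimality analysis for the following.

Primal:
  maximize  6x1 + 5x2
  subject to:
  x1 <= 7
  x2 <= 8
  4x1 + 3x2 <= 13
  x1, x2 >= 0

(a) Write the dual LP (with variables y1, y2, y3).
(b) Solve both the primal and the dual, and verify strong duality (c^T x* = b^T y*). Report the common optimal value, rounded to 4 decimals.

The standard primal-dual pair for 'max c^T x s.t. A x <= b, x >= 0' is:
  Dual:  min b^T y  s.t.  A^T y >= c,  y >= 0.

So the dual LP is:
  minimize  7y1 + 8y2 + 13y3
  subject to:
    y1 + 4y3 >= 6
    y2 + 3y3 >= 5
    y1, y2, y3 >= 0

Solving the primal: x* = (0, 4.3333).
  primal value c^T x* = 21.6667.
Solving the dual: y* = (0, 0, 1.6667).
  dual value b^T y* = 21.6667.
Strong duality: c^T x* = b^T y*. Confirmed.

21.6667


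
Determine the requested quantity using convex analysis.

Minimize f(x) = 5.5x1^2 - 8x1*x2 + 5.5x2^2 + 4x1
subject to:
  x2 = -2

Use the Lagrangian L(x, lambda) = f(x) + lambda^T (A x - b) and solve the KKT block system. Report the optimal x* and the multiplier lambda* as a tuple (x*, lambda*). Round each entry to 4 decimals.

Form the Lagrangian:
  L(x, lambda) = (1/2) x^T Q x + c^T x + lambda^T (A x - b)
Stationarity (grad_x L = 0): Q x + c + A^T lambda = 0.
Primal feasibility: A x = b.

This gives the KKT block system:
  [ Q   A^T ] [ x     ]   [-c ]
  [ A    0  ] [ lambda ] = [ b ]

Solving the linear system:
  x*      = (-1.8182, -2)
  lambda* = (7.4545)
  f(x*)   = 3.8182

x* = (-1.8182, -2), lambda* = (7.4545)


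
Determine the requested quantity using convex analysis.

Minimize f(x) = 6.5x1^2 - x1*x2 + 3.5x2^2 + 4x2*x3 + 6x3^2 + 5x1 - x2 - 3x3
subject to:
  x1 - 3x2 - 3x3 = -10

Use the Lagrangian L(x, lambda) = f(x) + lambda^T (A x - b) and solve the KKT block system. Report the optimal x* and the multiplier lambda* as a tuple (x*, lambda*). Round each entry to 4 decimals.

Form the Lagrangian:
  L(x, lambda) = (1/2) x^T Q x + c^T x + lambda^T (A x - b)
Stationarity (grad_x L = 0): Q x + c + A^T lambda = 0.
Primal feasibility: A x = b.

This gives the KKT block system:
  [ Q   A^T ] [ x     ]   [-c ]
  [ A    0  ] [ lambda ] = [ b ]

Solving the linear system:
  x*      = (-0.6949, 2.0108, 1.0909)
  lambda* = (6.0447)
  f(x*)   = 25.8444

x* = (-0.6949, 2.0108, 1.0909), lambda* = (6.0447)


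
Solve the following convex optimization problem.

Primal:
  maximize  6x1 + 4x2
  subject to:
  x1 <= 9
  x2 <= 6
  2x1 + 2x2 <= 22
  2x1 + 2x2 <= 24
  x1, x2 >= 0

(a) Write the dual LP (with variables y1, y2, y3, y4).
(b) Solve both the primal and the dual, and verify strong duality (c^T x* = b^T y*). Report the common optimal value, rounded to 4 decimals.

The standard primal-dual pair for 'max c^T x s.t. A x <= b, x >= 0' is:
  Dual:  min b^T y  s.t.  A^T y >= c,  y >= 0.

So the dual LP is:
  minimize  9y1 + 6y2 + 22y3 + 24y4
  subject to:
    y1 + 2y3 + 2y4 >= 6
    y2 + 2y3 + 2y4 >= 4
    y1, y2, y3, y4 >= 0

Solving the primal: x* = (9, 2).
  primal value c^T x* = 62.
Solving the dual: y* = (2, 0, 2, 0).
  dual value b^T y* = 62.
Strong duality: c^T x* = b^T y*. Confirmed.

62


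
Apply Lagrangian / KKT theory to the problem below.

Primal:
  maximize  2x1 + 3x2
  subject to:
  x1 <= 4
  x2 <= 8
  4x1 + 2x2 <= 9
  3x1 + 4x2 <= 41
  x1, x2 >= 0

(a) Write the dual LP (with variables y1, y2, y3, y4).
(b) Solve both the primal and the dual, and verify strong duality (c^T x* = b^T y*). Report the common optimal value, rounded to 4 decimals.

The standard primal-dual pair for 'max c^T x s.t. A x <= b, x >= 0' is:
  Dual:  min b^T y  s.t.  A^T y >= c,  y >= 0.

So the dual LP is:
  minimize  4y1 + 8y2 + 9y3 + 41y4
  subject to:
    y1 + 4y3 + 3y4 >= 2
    y2 + 2y3 + 4y4 >= 3
    y1, y2, y3, y4 >= 0

Solving the primal: x* = (0, 4.5).
  primal value c^T x* = 13.5.
Solving the dual: y* = (0, 0, 1.5, 0).
  dual value b^T y* = 13.5.
Strong duality: c^T x* = b^T y*. Confirmed.

13.5


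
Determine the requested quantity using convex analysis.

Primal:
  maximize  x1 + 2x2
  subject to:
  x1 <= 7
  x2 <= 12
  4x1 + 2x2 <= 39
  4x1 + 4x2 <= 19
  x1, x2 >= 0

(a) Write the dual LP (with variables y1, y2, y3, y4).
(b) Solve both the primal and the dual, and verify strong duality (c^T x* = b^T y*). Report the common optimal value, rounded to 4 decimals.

The standard primal-dual pair for 'max c^T x s.t. A x <= b, x >= 0' is:
  Dual:  min b^T y  s.t.  A^T y >= c,  y >= 0.

So the dual LP is:
  minimize  7y1 + 12y2 + 39y3 + 19y4
  subject to:
    y1 + 4y3 + 4y4 >= 1
    y2 + 2y3 + 4y4 >= 2
    y1, y2, y3, y4 >= 0

Solving the primal: x* = (0, 4.75).
  primal value c^T x* = 9.5.
Solving the dual: y* = (0, 0, 0, 0.5).
  dual value b^T y* = 9.5.
Strong duality: c^T x* = b^T y*. Confirmed.

9.5
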